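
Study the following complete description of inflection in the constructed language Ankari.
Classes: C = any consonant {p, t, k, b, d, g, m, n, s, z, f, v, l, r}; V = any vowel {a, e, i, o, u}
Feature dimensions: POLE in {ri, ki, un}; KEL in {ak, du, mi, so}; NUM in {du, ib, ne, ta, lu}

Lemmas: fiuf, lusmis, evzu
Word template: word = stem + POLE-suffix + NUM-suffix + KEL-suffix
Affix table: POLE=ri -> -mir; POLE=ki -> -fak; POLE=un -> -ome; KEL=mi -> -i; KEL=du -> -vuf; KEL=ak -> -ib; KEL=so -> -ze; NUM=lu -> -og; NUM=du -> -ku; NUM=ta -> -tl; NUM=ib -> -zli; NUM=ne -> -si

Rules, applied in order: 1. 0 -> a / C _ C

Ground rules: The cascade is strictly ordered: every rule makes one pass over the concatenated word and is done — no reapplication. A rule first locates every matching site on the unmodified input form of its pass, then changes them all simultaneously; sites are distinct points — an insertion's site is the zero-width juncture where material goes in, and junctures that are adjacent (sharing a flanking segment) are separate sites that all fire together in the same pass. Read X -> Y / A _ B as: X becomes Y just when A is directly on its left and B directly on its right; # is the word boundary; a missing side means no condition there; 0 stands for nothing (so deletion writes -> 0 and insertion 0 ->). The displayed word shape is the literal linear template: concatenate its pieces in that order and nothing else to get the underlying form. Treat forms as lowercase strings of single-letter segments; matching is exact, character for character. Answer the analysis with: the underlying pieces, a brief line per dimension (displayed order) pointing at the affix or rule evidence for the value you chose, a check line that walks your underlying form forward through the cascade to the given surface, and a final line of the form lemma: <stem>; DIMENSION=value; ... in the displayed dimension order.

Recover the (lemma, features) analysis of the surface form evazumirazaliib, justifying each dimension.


underlying: evzu-mir-zli-ib
POLE=ri - signalled by the affix -mir
KEL=ak - signalled by the affix -ib
NUM=ib - signalled by the affix -zli
check: evzumirzliib -> evazumirazaliib
lemma: evzu; POLE=ri; KEL=ak; NUM=ib


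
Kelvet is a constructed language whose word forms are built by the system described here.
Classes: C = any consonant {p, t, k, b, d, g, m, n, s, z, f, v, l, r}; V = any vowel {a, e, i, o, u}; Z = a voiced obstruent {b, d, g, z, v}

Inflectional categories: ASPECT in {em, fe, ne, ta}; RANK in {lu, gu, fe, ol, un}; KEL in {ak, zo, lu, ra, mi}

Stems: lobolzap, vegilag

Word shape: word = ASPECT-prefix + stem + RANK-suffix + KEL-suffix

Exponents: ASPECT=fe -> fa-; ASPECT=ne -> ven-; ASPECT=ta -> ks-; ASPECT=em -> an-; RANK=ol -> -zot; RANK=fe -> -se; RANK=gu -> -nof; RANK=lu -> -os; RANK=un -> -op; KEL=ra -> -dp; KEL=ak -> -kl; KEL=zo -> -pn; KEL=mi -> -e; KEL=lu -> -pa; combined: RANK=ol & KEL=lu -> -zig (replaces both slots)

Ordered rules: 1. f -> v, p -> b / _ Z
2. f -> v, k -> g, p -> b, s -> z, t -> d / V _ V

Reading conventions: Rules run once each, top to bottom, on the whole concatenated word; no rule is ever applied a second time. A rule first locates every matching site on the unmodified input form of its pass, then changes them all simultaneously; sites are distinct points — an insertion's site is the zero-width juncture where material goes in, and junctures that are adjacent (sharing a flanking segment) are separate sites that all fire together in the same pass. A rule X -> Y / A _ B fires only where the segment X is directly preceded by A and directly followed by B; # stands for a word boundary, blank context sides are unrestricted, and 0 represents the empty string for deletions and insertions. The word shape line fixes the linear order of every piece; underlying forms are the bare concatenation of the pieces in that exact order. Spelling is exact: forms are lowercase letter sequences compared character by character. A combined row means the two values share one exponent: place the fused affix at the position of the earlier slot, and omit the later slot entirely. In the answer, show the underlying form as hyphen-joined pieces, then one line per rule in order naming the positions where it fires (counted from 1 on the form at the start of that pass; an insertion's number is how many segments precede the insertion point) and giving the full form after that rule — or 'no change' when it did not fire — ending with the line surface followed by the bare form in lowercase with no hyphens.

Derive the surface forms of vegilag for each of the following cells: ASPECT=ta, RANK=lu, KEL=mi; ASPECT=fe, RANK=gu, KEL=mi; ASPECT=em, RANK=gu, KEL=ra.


cell ASPECT=ta, RANK=lu, KEL=mi:
underlying: ks-vegilag-os-e
1. f -> v, p -> b / _ Z: no change
2. f -> v, k -> g, p -> b, s -> z, t -> d / V _ V: fires at position(s) 11: ksvegilagoze
surface: ksvegilagoze

cell ASPECT=fe, RANK=gu, KEL=mi:
underlying: fa-vegilag-nof-e
1. f -> v, p -> b / _ Z: no change
2. f -> v, k -> g, p -> b, s -> z, t -> d / V _ V: fires at position(s) 12: favegilagnove
surface: favegilagnove

cell ASPECT=em, RANK=gu, KEL=ra:
underlying: an-vegilag-nof-dp
1. f -> v, p -> b / _ Z: fires at position(s) 12: anvegilagnovdp
2. f -> v, k -> g, p -> b, s -> z, t -> d / V _ V: no change
surface: anvegilagnovdp


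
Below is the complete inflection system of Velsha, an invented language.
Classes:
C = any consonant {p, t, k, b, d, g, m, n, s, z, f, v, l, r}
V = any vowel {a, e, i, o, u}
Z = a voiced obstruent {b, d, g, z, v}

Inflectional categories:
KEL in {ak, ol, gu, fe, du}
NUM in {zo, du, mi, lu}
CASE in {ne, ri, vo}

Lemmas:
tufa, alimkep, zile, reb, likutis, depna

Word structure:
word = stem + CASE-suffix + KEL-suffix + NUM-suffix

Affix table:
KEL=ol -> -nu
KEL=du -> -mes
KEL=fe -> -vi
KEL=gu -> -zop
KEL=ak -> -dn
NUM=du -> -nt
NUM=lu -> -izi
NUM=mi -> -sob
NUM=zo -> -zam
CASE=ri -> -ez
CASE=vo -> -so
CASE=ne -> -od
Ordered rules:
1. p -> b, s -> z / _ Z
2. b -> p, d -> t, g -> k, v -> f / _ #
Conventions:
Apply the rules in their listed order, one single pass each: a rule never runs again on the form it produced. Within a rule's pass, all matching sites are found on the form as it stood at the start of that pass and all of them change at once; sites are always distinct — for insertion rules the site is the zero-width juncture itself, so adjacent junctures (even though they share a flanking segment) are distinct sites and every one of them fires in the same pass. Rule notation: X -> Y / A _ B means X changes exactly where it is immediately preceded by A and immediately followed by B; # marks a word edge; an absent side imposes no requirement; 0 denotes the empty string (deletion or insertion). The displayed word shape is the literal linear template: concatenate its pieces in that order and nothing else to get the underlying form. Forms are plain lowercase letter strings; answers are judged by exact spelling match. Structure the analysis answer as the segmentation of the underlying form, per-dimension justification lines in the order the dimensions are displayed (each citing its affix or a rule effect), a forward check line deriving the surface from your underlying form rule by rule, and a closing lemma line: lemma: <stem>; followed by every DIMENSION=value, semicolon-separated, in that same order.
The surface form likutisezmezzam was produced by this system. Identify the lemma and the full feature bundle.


underlying: likutis-ez-mes-zam
KEL=du - signalled by the affix -mes
NUM=zo - signalled by the affix -zam
CASE=ri - signalled by the affix -ez
check: likutisezmeszam -> likutisezmezzam -> likutisezmezzam
lemma: likutis; KEL=du; NUM=zo; CASE=ri


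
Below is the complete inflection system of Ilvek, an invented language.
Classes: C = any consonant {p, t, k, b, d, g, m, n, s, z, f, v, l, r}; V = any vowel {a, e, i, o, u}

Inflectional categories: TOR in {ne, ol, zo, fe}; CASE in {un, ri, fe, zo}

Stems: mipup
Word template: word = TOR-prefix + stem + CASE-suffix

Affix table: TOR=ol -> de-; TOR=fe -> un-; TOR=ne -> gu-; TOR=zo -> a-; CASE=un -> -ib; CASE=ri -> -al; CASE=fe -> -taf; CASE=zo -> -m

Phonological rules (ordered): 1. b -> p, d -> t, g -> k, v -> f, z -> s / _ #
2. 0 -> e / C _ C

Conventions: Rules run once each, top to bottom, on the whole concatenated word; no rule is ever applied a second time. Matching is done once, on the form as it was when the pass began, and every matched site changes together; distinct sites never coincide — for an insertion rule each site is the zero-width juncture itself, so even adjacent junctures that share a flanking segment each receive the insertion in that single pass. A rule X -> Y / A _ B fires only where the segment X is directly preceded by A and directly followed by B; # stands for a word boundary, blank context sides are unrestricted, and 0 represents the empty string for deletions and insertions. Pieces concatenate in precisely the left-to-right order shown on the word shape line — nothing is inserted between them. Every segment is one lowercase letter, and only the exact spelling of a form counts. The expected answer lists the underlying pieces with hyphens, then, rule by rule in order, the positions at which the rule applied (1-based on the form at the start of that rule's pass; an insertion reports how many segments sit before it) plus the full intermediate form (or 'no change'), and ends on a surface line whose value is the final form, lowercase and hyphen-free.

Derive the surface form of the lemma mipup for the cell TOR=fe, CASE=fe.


underlying: un-mipup-taf
1. b -> p, d -> t, g -> k, v -> f, z -> s / _ #: no change
2. 0 -> e / C _ C: inserts after position(s) 2, 7: unemipupetaf
surface: unemipupetaf


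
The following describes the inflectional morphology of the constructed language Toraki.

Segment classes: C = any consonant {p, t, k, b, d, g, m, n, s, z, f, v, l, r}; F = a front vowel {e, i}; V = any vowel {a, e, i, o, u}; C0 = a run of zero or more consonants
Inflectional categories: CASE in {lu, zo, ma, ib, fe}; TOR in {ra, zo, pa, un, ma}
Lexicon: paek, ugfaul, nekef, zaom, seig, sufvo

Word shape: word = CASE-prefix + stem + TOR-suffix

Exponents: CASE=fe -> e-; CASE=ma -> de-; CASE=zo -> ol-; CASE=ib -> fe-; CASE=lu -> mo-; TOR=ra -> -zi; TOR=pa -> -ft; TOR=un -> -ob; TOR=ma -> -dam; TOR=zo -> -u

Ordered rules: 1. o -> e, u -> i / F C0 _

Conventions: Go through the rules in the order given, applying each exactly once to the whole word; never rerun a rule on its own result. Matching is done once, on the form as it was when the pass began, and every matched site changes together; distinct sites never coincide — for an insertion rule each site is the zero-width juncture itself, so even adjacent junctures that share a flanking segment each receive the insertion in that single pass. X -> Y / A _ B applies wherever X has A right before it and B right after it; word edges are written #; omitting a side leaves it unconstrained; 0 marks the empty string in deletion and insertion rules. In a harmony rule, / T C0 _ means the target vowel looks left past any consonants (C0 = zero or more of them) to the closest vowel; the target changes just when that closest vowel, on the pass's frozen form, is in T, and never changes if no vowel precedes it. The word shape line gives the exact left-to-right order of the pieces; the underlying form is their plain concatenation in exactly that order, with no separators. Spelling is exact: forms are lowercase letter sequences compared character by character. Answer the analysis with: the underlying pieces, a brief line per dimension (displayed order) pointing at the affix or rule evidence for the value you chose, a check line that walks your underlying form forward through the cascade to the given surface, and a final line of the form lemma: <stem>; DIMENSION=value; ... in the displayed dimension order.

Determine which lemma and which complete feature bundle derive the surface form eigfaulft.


underlying: e-ugfaul-ft
CASE=fe - signalled by the affix e-
TOR=pa - signalled by the affix -ft
check: eugfaulft -> eigfaulft
lemma: ugfaul; CASE=fe; TOR=pa


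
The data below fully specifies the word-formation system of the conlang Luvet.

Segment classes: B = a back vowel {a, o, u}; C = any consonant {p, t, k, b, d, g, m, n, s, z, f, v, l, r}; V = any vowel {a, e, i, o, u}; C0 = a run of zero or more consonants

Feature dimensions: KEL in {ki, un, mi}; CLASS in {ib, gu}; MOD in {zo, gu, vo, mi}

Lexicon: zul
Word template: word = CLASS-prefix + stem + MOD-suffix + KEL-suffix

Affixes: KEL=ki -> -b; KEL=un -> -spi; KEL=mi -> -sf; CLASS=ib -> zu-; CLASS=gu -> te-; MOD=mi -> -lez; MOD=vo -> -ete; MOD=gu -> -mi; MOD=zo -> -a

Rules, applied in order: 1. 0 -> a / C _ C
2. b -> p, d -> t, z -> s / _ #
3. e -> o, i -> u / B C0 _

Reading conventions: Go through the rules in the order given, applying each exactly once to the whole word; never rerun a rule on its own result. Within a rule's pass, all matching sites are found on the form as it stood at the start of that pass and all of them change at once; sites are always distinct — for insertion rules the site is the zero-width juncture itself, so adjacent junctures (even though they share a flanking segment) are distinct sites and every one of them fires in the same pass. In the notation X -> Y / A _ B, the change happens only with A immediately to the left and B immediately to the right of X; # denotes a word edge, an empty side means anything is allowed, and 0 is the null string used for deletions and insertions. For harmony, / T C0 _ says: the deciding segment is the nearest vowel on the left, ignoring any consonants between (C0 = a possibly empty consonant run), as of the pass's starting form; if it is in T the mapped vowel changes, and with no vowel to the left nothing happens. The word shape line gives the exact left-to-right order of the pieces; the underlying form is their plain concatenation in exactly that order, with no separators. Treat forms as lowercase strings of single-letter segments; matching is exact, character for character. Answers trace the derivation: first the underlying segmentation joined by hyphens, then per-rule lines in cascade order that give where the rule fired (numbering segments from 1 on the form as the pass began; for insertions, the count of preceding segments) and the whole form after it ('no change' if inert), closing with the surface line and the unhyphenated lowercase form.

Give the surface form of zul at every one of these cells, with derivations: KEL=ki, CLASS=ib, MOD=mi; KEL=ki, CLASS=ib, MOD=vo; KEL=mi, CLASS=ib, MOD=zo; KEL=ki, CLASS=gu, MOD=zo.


cell KEL=ki, CLASS=ib, MOD=mi:
underlying: zu-zul-lez-b
1. 0 -> a / C _ C: inserts after position(s) 5, 8: zuzulalezab
2. b -> p, d -> t, z -> s / _ #: fires at position(s) 11: zuzulalezap
3. e -> o, i -> u / B C0 _: fires at position(s) 8: zuzulalozap
surface: zuzulalozap

cell KEL=ki, CLASS=ib, MOD=vo:
underlying: zu-zul-ete-b
1. 0 -> a / C _ C: no change
2. b -> p, d -> t, z -> s / _ #: fires at position(s) 9: zuzuletep
3. e -> o, i -> u / B C0 _: fires at position(s) 6: zuzulotep
surface: zuzulotep

cell KEL=mi, CLASS=ib, MOD=zo:
underlying: zu-zul-a-sf
1. 0 -> a / C _ C: inserts after position(s) 7: zuzulasaf
2. b -> p, d -> t, z -> s / _ #: no change
3. e -> o, i -> u / B C0 _: no change
surface: zuzulasaf

cell KEL=ki, CLASS=gu, MOD=zo:
underlying: te-zul-a-b
1. 0 -> a / C _ C: no change
2. b -> p, d -> t, z -> s / _ #: fires at position(s) 7: tezulap
3. e -> o, i -> u / B C0 _: no change
surface: tezulap


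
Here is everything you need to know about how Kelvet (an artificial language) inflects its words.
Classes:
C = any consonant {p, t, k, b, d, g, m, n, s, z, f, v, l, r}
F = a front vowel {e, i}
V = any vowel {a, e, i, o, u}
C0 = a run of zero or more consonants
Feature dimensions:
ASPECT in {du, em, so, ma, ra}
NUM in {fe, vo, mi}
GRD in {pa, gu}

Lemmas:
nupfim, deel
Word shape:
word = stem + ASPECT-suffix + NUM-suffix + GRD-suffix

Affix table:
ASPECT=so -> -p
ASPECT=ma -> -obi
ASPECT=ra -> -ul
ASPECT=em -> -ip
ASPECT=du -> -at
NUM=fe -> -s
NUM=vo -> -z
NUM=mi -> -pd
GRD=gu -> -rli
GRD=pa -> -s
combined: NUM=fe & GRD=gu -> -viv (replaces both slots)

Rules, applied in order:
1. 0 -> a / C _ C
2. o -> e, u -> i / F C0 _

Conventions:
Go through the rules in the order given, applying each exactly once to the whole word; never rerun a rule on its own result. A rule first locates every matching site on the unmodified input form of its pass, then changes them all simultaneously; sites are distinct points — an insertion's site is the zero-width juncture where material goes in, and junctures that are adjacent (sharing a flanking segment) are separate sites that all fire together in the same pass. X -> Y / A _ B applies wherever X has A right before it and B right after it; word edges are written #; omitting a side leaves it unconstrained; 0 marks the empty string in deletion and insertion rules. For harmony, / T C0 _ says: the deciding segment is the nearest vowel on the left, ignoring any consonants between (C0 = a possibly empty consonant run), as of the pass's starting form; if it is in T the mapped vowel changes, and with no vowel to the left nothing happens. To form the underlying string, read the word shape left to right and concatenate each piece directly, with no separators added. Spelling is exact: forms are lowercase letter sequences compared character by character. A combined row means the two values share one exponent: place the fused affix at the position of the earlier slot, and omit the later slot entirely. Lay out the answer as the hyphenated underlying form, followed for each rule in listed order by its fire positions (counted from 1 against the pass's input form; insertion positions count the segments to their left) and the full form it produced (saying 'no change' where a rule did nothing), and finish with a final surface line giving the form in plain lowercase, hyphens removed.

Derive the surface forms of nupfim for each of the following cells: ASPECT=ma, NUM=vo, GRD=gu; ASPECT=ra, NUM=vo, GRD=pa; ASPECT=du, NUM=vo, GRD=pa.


cell ASPECT=ma, NUM=vo, GRD=gu:
underlying: nupfim-obi-z-rli
1. 0 -> a / C _ C: inserts after position(s) 3, 10, 11: nupafimobizarali
2. o -> e, u -> i / F C0 _: fires at position(s) 8: nupafimebizarali
surface: nupafimebizarali

cell ASPECT=ra, NUM=vo, GRD=pa:
underlying: nupfim-ul-z-s
1. 0 -> a / C _ C: inserts after position(s) 3, 8, 9: nupafimulazas
2. o -> e, u -> i / F C0 _: fires at position(s) 8: nupafimilazas
surface: nupafimilazas

cell ASPECT=du, NUM=vo, GRD=pa:
underlying: nupfim-at-z-s
1. 0 -> a / C _ C: inserts after position(s) 3, 8, 9: nupafimatazas
2. o -> e, u -> i / F C0 _: no change
surface: nupafimatazas


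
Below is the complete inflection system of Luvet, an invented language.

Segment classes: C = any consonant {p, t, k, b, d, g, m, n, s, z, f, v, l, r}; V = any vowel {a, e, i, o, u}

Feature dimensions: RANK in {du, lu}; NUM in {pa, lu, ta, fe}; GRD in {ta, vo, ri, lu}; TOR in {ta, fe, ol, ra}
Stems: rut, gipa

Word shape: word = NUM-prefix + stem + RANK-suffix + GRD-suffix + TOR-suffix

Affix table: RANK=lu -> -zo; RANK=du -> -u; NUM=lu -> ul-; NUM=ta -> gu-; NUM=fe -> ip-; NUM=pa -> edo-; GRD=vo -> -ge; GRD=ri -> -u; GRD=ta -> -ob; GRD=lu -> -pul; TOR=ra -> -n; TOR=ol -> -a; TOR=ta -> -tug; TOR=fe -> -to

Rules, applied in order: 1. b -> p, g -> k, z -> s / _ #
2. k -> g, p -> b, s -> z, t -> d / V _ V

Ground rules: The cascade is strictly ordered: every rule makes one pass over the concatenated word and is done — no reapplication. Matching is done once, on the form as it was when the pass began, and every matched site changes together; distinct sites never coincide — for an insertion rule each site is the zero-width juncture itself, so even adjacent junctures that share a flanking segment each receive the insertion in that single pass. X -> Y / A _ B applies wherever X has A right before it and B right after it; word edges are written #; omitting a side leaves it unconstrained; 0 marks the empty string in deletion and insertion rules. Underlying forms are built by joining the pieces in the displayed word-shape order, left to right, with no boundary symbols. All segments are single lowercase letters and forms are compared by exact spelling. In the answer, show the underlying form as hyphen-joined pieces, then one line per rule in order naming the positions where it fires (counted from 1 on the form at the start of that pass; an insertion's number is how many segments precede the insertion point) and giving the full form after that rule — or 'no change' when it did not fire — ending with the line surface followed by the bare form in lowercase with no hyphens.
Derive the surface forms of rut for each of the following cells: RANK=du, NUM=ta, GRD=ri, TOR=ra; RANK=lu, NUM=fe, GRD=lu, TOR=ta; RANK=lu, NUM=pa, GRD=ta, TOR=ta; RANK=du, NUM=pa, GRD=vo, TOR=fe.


cell RANK=du, NUM=ta, GRD=ri, TOR=ra:
underlying: gu-rut-u-u-n
1. b -> p, g -> k, z -> s / _ #: no change
2. k -> g, p -> b, s -> z, t -> d / V _ V: fires at position(s) 5: guruduun
surface: guruduun

cell RANK=lu, NUM=fe, GRD=lu, TOR=ta:
underlying: ip-rut-zo-pul-tug
1. b -> p, g -> k, z -> s / _ #: fires at position(s) 13: iprutzopultuk
2. k -> g, p -> b, s -> z, t -> d / V _ V: fires at position(s) 8: iprutzobultuk
surface: iprutzobultuk

cell RANK=lu, NUM=pa, GRD=ta, TOR=ta:
underlying: edo-rut-zo-ob-tug
1. b -> p, g -> k, z -> s / _ #: fires at position(s) 13: edorutzoobtuk
2. k -> g, p -> b, s -> z, t -> d / V _ V: no change
surface: edorutzoobtuk

cell RANK=du, NUM=pa, GRD=vo, TOR=fe:
underlying: edo-rut-u-ge-to
1. b -> p, g -> k, z -> s / _ #: no change
2. k -> g, p -> b, s -> z, t -> d / V _ V: fires at position(s) 6, 10: edorudugedo
surface: edorudugedo


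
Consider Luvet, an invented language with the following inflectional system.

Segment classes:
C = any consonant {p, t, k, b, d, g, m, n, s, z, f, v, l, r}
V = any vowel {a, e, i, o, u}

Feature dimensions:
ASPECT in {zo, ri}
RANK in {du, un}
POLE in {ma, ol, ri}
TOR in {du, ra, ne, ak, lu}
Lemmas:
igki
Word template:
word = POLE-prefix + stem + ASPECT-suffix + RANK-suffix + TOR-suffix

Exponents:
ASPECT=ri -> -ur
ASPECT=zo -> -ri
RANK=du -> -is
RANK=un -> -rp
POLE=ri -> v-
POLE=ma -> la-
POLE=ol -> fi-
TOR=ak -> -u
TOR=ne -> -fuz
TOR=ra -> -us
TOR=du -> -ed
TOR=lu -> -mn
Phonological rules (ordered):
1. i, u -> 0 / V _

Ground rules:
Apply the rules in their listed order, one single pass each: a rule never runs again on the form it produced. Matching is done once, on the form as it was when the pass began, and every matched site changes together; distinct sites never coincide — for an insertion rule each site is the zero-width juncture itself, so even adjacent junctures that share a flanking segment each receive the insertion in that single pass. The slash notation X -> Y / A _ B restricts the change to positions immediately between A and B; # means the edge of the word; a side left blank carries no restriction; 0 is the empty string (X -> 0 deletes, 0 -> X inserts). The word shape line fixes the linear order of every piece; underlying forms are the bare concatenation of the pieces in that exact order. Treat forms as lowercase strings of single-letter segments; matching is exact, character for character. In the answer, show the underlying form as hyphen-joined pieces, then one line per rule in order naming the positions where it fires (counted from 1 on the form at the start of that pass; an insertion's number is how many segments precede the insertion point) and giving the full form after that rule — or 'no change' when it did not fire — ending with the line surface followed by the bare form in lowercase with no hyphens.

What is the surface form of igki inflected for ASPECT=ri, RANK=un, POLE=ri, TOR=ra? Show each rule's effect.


underlying: v-igki-ur-rp-us
1. i, u -> 0 / V _: fires at position(s) 6: vigkirrpus
surface: vigkirrpus


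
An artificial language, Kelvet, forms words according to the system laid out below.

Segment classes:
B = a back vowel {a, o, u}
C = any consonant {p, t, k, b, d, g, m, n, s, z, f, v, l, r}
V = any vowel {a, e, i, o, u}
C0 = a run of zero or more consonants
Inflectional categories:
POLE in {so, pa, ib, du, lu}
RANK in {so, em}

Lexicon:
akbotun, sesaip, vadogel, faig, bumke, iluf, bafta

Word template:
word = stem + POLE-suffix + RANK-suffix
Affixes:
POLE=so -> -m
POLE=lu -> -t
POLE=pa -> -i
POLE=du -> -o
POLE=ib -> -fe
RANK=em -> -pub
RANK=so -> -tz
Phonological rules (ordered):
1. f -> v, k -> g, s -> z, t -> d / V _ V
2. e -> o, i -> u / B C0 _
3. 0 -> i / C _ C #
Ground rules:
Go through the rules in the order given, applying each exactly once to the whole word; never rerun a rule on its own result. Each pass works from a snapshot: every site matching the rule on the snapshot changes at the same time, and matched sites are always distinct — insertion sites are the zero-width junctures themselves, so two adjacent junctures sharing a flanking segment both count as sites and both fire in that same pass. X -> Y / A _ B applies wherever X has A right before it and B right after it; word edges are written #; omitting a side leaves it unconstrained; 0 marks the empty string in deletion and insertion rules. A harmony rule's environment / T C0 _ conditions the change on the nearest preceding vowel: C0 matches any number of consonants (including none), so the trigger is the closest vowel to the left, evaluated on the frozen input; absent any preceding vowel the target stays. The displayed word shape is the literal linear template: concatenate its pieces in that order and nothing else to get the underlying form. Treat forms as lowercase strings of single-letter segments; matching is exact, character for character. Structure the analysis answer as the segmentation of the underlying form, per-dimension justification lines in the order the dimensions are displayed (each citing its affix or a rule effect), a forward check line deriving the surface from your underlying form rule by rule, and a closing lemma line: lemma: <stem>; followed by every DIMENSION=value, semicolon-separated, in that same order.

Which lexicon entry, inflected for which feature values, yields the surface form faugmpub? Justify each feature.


underlying: faig-m-pub
POLE=so - signalled by the affix -m
RANK=em - signalled by the affix -pub
check: faigmpub -> faigmpub -> faugmpub -> faugmpub
lemma: faig; POLE=so; RANK=em


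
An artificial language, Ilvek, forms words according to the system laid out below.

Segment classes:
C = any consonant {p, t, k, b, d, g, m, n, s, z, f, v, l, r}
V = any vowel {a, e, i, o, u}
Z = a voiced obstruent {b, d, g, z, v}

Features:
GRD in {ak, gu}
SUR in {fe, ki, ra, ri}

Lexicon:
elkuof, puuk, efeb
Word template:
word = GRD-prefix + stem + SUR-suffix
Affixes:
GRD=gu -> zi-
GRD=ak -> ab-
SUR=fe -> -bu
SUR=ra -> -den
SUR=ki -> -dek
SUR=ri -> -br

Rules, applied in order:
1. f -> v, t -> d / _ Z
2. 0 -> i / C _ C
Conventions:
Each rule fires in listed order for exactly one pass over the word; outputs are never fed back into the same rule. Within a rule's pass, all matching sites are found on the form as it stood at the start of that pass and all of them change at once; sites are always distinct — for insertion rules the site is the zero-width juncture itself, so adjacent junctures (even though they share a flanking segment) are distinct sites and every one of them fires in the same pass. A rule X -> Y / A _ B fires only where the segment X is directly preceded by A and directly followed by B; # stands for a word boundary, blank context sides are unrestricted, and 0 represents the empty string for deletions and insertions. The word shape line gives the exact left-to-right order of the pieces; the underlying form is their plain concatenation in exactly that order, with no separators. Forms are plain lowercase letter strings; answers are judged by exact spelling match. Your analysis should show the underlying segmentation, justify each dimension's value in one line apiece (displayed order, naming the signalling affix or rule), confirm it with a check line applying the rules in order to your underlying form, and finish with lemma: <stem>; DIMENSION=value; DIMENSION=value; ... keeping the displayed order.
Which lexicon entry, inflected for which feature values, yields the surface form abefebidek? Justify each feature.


underlying: ab-efeb-dek
GRD=ak - signalled by the affix ab-
SUR=ki - signalled by the affix -dek
check: abefebdek -> abefebdek -> abefebidek
lemma: efeb; GRD=ak; SUR=ki


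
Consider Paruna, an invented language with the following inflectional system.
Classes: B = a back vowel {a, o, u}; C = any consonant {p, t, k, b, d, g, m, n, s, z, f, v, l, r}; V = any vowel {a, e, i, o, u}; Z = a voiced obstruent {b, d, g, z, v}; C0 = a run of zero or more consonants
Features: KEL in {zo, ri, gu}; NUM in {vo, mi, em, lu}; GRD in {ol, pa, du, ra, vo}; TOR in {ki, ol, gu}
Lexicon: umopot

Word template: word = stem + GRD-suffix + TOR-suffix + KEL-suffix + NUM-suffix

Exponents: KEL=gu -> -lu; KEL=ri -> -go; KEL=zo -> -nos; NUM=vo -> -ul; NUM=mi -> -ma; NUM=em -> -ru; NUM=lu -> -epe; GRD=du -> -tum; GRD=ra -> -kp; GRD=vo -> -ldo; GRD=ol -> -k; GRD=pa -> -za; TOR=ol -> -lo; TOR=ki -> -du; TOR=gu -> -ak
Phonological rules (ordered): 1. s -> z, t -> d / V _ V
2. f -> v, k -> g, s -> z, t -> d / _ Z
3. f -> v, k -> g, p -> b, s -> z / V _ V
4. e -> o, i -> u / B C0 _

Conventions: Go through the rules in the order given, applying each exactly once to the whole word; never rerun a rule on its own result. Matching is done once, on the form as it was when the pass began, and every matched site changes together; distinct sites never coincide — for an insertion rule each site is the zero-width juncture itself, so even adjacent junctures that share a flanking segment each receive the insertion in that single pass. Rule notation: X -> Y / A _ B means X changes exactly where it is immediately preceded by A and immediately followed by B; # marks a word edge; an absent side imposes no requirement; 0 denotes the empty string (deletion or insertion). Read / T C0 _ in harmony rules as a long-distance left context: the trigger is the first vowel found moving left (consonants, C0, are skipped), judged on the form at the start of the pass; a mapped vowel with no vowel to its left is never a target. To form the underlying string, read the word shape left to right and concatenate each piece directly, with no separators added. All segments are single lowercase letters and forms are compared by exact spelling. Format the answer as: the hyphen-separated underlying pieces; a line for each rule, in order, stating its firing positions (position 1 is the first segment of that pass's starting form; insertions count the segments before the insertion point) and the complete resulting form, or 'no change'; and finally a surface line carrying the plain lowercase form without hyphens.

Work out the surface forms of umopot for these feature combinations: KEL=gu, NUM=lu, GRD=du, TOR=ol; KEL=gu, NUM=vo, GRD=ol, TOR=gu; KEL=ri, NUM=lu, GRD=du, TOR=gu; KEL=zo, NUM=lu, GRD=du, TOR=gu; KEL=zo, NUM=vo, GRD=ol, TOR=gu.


cell KEL=gu, NUM=lu, GRD=du, TOR=ol:
underlying: umopot-tum-lo-lu-epe
1. s -> z, t -> d / V _ V: no change
2. f -> v, k -> g, s -> z, t -> d / _ Z: no change
3. f -> v, k -> g, p -> b, s -> z / V _ V: fires at position(s) 4, 15: umobottumloluebe
4. e -> o, i -> u / B C0 _: fires at position(s) 14: umobottumloluobe
surface: umobottumloluobe

cell KEL=gu, NUM=vo, GRD=ol, TOR=gu:
underlying: umopot-k-ak-lu-ul
1. s -> z, t -> d / V _ V: no change
2. f -> v, k -> g, s -> z, t -> d / _ Z: no change
3. f -> v, k -> g, p -> b, s -> z / V _ V: fires at position(s) 4: umobotkakluul
4. e -> o, i -> u / B C0 _: no change
surface: umobotkakluul

cell KEL=ri, NUM=lu, GRD=du, TOR=gu:
underlying: umopot-tum-ak-go-epe
1. s -> z, t -> d / V _ V: no change
2. f -> v, k -> g, s -> z, t -> d / _ Z: fires at position(s) 11: umopottumaggoepe
3. f -> v, k -> g, p -> b, s -> z / V _ V: fires at position(s) 4, 15: umobottumaggoebe
4. e -> o, i -> u / B C0 _: fires at position(s) 14: umobottumaggoobe
surface: umobottumaggoobe

cell KEL=zo, NUM=lu, GRD=du, TOR=gu:
underlying: umopot-tum-ak-nos-epe
1. s -> z, t -> d / V _ V: fires at position(s) 14: umopottumaknozepe
2. f -> v, k -> g, s -> z, t -> d / _ Z: no change
3. f -> v, k -> g, p -> b, s -> z / V _ V: fires at position(s) 4, 16: umobottumaknozebe
4. e -> o, i -> u / B C0 _: fires at position(s) 15: umobottumaknozobe
surface: umobottumaknozobe

cell KEL=zo, NUM=vo, GRD=ol, TOR=gu:
underlying: umopot-k-ak-nos-ul
1. s -> z, t -> d / V _ V: fires at position(s) 12: umopotkaknozul
2. f -> v, k -> g, s -> z, t -> d / _ Z: no change
3. f -> v, k -> g, p -> b, s -> z / V _ V: fires at position(s) 4: umobotkaknozul
4. e -> o, i -> u / B C0 _: no change
surface: umobotkaknozul


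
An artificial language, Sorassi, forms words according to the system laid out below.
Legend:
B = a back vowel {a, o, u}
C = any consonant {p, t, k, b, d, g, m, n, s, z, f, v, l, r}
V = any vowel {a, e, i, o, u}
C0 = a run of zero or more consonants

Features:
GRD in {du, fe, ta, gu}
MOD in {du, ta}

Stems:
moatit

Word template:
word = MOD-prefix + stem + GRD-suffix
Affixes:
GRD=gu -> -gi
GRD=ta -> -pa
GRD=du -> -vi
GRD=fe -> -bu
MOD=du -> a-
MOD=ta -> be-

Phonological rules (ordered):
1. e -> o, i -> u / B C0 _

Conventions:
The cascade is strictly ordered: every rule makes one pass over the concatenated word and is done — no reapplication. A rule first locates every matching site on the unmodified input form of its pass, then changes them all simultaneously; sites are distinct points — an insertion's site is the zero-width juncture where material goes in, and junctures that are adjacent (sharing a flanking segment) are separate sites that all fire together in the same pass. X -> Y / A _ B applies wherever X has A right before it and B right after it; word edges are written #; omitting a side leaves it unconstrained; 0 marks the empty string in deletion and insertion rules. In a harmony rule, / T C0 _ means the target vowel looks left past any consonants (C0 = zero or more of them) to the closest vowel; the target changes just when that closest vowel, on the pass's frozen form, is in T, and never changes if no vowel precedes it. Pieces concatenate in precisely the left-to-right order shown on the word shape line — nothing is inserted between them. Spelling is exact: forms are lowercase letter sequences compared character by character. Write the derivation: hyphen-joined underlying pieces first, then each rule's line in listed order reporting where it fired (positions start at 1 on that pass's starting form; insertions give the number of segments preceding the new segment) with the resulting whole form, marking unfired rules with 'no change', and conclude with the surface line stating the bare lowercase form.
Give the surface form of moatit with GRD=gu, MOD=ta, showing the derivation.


underlying: be-moatit-gi
1. e -> o, i -> u / B C0 _: fires at position(s) 7: bemoatutgi
surface: bemoatutgi


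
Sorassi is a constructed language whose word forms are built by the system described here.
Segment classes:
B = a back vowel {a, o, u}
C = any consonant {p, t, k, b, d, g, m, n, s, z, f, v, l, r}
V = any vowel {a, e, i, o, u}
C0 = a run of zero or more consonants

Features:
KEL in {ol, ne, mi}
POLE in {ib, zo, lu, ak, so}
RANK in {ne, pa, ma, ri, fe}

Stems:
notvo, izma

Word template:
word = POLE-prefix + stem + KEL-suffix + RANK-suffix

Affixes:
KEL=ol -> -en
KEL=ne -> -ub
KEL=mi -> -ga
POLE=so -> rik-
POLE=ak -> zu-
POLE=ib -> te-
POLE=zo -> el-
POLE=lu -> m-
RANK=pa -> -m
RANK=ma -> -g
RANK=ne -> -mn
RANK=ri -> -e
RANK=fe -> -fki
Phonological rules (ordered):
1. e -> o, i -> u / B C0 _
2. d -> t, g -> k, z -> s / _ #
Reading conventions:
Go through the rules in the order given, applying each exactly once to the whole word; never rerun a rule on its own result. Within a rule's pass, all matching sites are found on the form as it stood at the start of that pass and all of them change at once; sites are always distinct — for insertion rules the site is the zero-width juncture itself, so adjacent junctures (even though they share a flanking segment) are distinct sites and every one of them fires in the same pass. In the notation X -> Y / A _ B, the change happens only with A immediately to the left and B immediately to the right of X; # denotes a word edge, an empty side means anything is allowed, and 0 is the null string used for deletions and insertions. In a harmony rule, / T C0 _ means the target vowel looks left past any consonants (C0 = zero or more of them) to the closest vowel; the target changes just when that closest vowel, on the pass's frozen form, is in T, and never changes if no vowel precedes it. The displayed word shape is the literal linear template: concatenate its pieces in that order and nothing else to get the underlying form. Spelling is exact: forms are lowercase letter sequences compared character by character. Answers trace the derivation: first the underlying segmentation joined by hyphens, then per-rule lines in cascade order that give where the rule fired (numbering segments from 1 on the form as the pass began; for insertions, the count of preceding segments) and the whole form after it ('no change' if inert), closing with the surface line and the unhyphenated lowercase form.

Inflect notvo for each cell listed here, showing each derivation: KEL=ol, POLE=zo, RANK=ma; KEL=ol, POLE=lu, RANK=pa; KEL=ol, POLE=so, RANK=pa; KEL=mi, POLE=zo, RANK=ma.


cell KEL=ol, POLE=zo, RANK=ma:
underlying: el-notvo-en-g
1. e -> o, i -> u / B C0 _: fires at position(s) 8: elnotvoong
2. d -> t, g -> k, z -> s / _ #: fires at position(s) 10: elnotvoonk
surface: elnotvoonk

cell KEL=ol, POLE=lu, RANK=pa:
underlying: m-notvo-en-m
1. e -> o, i -> u / B C0 _: fires at position(s) 7: mnotvoonm
2. d -> t, g -> k, z -> s / _ #: no change
surface: mnotvoonm

cell KEL=ol, POLE=so, RANK=pa:
underlying: rik-notvo-en-m
1. e -> o, i -> u / B C0 _: fires at position(s) 9: riknotvoonm
2. d -> t, g -> k, z -> s / _ #: no change
surface: riknotvoonm

cell KEL=mi, POLE=zo, RANK=ma:
underlying: el-notvo-ga-g
1. e -> o, i -> u / B C0 _: no change
2. d -> t, g -> k, z -> s / _ #: fires at position(s) 10: elnotvogak
surface: elnotvogak


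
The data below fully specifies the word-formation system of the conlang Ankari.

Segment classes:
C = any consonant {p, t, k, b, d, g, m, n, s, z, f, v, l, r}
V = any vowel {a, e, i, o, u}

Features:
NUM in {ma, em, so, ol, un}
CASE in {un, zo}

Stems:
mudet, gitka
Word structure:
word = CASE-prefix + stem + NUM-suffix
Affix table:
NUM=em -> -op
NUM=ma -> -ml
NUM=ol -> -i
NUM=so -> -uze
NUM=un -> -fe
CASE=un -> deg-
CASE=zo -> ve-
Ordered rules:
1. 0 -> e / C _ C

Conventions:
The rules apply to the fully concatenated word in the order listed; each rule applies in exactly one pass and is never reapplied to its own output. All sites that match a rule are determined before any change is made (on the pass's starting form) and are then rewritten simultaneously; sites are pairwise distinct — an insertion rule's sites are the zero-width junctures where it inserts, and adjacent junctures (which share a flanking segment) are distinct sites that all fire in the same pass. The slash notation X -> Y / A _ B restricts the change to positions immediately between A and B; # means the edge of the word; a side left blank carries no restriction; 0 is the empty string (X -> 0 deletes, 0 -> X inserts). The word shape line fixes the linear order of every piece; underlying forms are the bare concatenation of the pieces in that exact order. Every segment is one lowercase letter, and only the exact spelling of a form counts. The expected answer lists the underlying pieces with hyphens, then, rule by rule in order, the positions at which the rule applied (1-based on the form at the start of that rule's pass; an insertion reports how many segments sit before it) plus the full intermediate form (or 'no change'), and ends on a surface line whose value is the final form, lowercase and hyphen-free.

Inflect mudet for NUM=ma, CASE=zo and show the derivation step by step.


underlying: ve-mudet-ml
1. 0 -> e / C _ C: inserts after position(s) 7, 8: vemudetemel
surface: vemudetemel
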